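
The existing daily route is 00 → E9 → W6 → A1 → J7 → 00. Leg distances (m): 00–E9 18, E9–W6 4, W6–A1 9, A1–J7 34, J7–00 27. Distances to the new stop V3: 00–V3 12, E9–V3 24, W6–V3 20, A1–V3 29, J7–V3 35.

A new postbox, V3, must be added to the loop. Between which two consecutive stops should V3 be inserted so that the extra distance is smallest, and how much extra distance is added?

Insertion cost between consecutive stops i–j is d(i,V3) + d(V3,j) − d(i,j):
  between 00 and E9: 12 + 24 − 18 = 18
  between E9 and W6: 24 + 20 − 4 = 40
  between W6 and A1: 20 + 29 − 9 = 40
  between A1 and J7: 29 + 35 − 34 = 30
  between J7 and 00: 35 + 12 − 27 = 20
Cheapest insertion is between 00 and E9, adding 18.
New total = 92 + 18 = 110.

Minimum extra distance: 18 m, inserting V3 between 00 and E9.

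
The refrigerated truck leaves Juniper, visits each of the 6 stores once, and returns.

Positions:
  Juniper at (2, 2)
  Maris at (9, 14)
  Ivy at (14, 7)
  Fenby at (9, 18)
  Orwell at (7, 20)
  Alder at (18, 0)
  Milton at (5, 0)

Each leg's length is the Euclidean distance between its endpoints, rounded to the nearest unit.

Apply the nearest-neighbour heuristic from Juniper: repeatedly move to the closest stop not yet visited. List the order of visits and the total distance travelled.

Total distance 66 via the nearest-neighbour route Juniper → Milton → Ivy → Alder → Maris → Fenby → Orwell → Juniper.

Juniper → [Milton:4 / Ivy:13 / Maris:14 / Alder:16 / Fenby:17 / Orwell:19] → Milton (4)
Milton → [Ivy:11 / Alder:13 / Maris:15 / Fenby:18 / Orwell:20] → Ivy (11)
Ivy → [Alder:8 / Maris:9 / Fenby:12 / Orwell:15] → Alder (8)
Alder → [Maris:17 / Fenby:20 / Orwell:23] → Maris (17)
Maris → [Fenby:4 / Orwell:6] → Fenby (4)
Fenby → [Orwell:3] → Orwell (3)
Return Orwell→Juniper: 19.
Total = 4 + 11 + 8 + 17 + 4 + 3 + 19 = 66.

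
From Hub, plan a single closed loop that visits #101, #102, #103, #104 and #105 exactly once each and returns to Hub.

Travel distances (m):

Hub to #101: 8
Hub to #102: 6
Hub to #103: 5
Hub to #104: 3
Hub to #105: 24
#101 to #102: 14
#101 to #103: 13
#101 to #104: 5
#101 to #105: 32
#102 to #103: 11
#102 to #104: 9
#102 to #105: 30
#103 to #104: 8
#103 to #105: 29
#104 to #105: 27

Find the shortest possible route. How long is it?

With 5 stops there are 5!/2 = 60 distinct round trips (a route and its reverse cost the same).
Hub-#101-#102-#103-#104-#105-Hub: 8+14+11+8+27+24 = 92
Hub-#101-#102-#103-#105-#104-Hub: 8+14+11+29+27+3 = 92
Hub-#101-#102-#104-#103-#105-Hub: 8+14+9+8+29+24 = 92
Hub-#101-#102-#104-#105-#103-Hub: 8+14+9+27+29+5 = 92
Hub-#101-#102-#105-#103-#104-Hub: 8+14+30+29+8+3 = 92
Hub-#101-#102-#105-#104-#103-Hub: 8+14+30+27+8+5 = 92
Hub-#101-#103-#102-#104-#105-Hub: 8+13+11+9+27+24 = 92
Hub-#101-#103-#102-#105-#104-Hub: 8+13+11+30+27+3 = 92
Hub-#101-#103-#104-#102-#105-Hub: 8+13+8+9+30+24 = 92
Hub-#101-#103-#104-#105-#102-Hub: 8+13+8+27+30+6 = 92
Hub-#101-#103-#105-#102-#104-Hub: 8+13+29+30+9+3 = 92
Hub-#101-#103-#105-#104-#102-Hub: 8+13+29+27+9+6 = 92
Hub-#101-#104-#102-#103-#105-Hub: 8+5+9+11+29+24 = 86
Hub-#101-#104-#102-#105-#103-Hub: 8+5+9+30+29+5 = 86
… (46 more)
The minimum is 86.
One optimal route: Hub → #101 → #104 → #102 → #103 → #105 → Hub (or its reverse).

Minimum total distance: 86 m.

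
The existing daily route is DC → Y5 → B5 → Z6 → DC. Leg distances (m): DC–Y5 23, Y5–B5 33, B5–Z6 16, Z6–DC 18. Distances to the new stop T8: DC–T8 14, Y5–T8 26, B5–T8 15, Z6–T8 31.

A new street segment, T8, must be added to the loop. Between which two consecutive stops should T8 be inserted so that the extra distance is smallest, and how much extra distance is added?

Insertion cost between consecutive stops i–j is d(i,T8) + d(T8,j) − d(i,j):
  between DC and Y5: 14 + 26 − 23 = 17
  between Y5 and B5: 26 + 15 − 33 = 8
  between B5 and Z6: 15 + 31 − 16 = 30
  between Z6 and DC: 31 + 14 − 18 = 27
Cheapest insertion is between Y5 and B5, adding 8.
New total = 90 + 8 = 98.

Adding 8 m by placing T8 on the Y5–B5 leg.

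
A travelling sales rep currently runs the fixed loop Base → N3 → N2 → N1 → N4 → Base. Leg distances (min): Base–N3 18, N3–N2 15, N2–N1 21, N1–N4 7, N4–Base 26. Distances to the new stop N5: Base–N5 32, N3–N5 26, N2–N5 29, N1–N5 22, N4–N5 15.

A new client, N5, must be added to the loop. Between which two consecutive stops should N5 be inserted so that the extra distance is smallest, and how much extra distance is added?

Insertion cost between consecutive stops i–j is d(i,N5) + d(N5,j) − d(i,j):
  between Base and N3: 32 + 26 − 18 = 40
  between N3 and N2: 26 + 29 − 15 = 40
  between N2 and N1: 29 + 22 − 21 = 30
  between N1 and N4: 22 + 15 − 7 = 30
  between N4 and Base: 15 + 32 − 26 = 21
Cheapest insertion is between N4 and Base, adding 21.
New total = 87 + 21 = 108.

+21 min — insert N5 between N4 and Base.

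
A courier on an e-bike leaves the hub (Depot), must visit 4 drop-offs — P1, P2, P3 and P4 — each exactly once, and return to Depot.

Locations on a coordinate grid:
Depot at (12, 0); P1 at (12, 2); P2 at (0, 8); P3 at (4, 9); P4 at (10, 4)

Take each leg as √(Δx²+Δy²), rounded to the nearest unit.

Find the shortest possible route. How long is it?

31 — the shortest possible round trip.

There are 12 distinct closed tours to check (reversals are equivalent).
Depot→P1→P2→P3→P4→Depot: 2+13+4+8+4 = 31
Depot→P1→P2→P4→P3→Depot: 2+13+11+8+12 = 46
Depot→P1→P3→P2→P4→Depot: 2+11+4+11+4 = 32
Depot→P1→P3→P4→P2→Depot: 2+11+8+11+14 = 46
Depot→P1→P4→P2→P3→Depot: 2+3+11+4+12 = 32
Depot→P1→P4→P3→P2→Depot: 2+3+8+4+14 = 31
Depot→P2→P1→P3→P4→Depot: 14+13+11+8+4 = 50
Depot→P2→P1→P4→P3→Depot: 14+13+3+8+12 = 50
Depot→P2→P3→P1→P4→Depot: 14+4+11+3+4 = 36
Depot→P2→P4→P1→P3→Depot: 14+11+3+11+12 = 51
Depot→P3→P1→P2→P4→Depot: 12+11+13+11+4 = 51
Depot→P3→P2→P1→P4→Depot: 12+4+13+3+4 = 36
The minimum is 31.
One optimal route: Depot → P1 → P2 → P3 → P4 → Depot (or its reverse).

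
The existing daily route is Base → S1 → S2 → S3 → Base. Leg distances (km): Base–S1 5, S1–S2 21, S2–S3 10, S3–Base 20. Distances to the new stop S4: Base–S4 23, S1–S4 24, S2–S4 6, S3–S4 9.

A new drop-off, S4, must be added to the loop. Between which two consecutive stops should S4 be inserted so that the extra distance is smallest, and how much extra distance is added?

Insertion cost between consecutive stops i–j is d(i,S4) + d(S4,j) − d(i,j):
  between Base and S1: 23 + 24 − 5 = 42
  between S1 and S2: 24 + 6 − 21 = 9
  between S2 and S3: 6 + 9 − 10 = 5
  between S3 and Base: 9 + 23 − 20 = 12
Cheapest insertion is between S2 and S3, adding 5.
New total = 56 + 5 = 61.

Adding 5 km by placing S4 on the S2–S3 leg.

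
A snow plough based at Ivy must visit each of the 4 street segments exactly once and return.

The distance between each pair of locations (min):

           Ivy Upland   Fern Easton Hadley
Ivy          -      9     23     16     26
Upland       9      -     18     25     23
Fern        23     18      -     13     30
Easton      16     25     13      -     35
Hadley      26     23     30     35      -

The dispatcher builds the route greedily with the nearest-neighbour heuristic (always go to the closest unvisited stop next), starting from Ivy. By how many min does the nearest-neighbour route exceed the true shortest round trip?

From Ivy: Upland=9, Easton=16, Fern=23, Hadley=26 → choose Upland (9).
From Upland: Fern=18, Hadley=23, Easton=25 → choose Fern (18).
From Fern: Easton=13, Hadley=30 → choose Easton (13).
From Easton: Hadley=35 → choose Hadley (35).
NN route Ivy → Upland → Fern → Easton → Hadley → Ivy costs 101.
Optimal: Ivy → Upland → Hadley → Fern → Easton → Ivy costs 91 (by enumerating all 12 distinct tours).
Excess = 101 − 91 = 10.

The nearest-neighbour route is 10 min longer than optimal.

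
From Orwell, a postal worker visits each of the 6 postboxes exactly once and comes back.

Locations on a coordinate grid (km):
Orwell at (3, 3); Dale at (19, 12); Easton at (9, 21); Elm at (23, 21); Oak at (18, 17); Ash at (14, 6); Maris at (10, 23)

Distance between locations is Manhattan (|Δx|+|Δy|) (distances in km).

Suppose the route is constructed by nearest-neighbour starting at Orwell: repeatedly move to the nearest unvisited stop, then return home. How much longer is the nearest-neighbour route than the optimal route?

Orwell: Ash=14, Easton=24, Dale=25, Maris=27, Oak=29, Elm=38 ⇒ Ash
Ash: Dale=11, Oak=15, Easton=20, Maris=21, Elm=24 ⇒ Dale
Dale: Oak=6, Elm=13, Easton=19, Maris=20 ⇒ Oak
Oak: Elm=9, Easton=13, Maris=14 ⇒ Elm
Elm: Easton=14, Maris=15 ⇒ Easton
Easton: Maris=3 ⇒ Maris
NN route Orwell → Ash → Dale → Oak → Elm → Easton → Maris → Orwell costs 84.
Optimal: Orwell → Easton → Maris → Elm → Oak → Dale → Ash → Orwell costs 82 (by enumerating all 360 distinct tours).
Excess = 84 − 82 = 2.

The nearest-neighbour route is 2 km longer than optimal.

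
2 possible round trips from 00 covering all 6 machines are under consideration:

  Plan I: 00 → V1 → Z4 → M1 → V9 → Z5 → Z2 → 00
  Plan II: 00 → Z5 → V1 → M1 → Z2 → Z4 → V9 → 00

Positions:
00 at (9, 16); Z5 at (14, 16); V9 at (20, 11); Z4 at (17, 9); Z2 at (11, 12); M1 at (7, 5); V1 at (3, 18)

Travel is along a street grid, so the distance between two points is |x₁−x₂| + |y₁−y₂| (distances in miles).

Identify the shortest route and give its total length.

76 miles — Plan II is the shortest.

Plan I: 8 + 23 + 14 + 19 + 11 + 7 + 6 = 88
Plan II: 5 + 13 + 17 + 11 + 9 + 5 + 16 = 76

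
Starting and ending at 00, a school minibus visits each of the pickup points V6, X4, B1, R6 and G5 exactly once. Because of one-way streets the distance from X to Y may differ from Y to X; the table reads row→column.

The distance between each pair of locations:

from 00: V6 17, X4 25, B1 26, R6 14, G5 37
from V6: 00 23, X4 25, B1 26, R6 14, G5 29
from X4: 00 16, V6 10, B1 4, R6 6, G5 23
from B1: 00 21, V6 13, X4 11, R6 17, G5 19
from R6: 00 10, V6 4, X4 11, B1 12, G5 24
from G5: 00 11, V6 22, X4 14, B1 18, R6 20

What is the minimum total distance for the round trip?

00-V6-X4-B1-R6-G5-00: 17+25+4+17+24+11 = 98
00-V6-X4-B1-G5-R6-00: 17+25+4+19+20+10 = 95
00-V6-X4-R6-B1-G5-00: 17+25+6+12+19+11 = 90
00-V6-X4-R6-G5-B1-00: 17+25+6+24+18+21 = 111
00-V6-X4-G5-B1-R6-00: 17+25+23+18+17+10 = 110
00-V6-X4-G5-R6-B1-00: 17+25+23+20+12+21 = 118
00-V6-B1-X4-R6-G5-00: 17+26+11+6+24+11 = 95
00-V6-B1-X4-G5-R6-00: 17+26+11+23+20+10 = 107
00-V6-B1-R6-X4-G5-00: 17+26+17+11+23+11 = 105
00-V6-B1-R6-G5-X4-00: 17+26+17+24+14+16 = 114
00-V6-B1-G5-X4-R6-00: 17+26+19+14+6+10 = 92
00-V6-B1-G5-R6-X4-00: 17+26+19+20+11+16 = 109
00-V6-R6-X4-B1-G5-00: 17+14+11+4+19+11 = 76
00-V6-R6-X4-G5-B1-00: 17+14+11+23+18+21 = 104
… (106 more)
The minimum is 76.
One optimal route: 00 → V6 → R6 → X4 → B1 → G5 → 00.

Minimum total distance: 76.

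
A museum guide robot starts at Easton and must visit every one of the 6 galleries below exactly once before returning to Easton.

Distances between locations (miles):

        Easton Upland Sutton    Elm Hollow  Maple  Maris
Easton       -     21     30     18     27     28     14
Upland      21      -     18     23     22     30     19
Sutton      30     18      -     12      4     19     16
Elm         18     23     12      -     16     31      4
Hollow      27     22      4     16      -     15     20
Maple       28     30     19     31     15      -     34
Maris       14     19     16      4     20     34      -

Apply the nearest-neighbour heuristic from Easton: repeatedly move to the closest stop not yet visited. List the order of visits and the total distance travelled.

100 miles along Easton → Maris → Elm → Sutton → Hollow → Maple → Upland → Easton.

At Easton the remaining stops are Maris 14, Elm 18, Upland 21, Hollow 27, Maple 28, Sutton 30; go to Maris.
At Maris the remaining stops are Elm 4, Sutton 16, Upland 19, Hollow 20, Maple 34; go to Elm.
At Elm the remaining stops are Sutton 12, Hollow 16, Upland 23, Maple 31; go to Sutton.
At Sutton the remaining stops are Hollow 4, Upland 18, Maple 19; go to Hollow.
At Hollow the remaining stops are Maple 15, Upland 22; go to Maple.
At Maple the remaining stops are Upland 30; go to Upland.
Return Upland→Easton: 21.
Total = 14 + 4 + 12 + 4 + 15 + 30 + 21 = 100.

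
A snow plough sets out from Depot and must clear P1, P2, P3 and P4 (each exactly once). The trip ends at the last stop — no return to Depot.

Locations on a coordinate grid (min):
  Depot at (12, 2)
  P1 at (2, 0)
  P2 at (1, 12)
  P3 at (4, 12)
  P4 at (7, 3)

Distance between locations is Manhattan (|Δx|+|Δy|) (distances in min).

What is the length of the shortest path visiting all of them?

Minimum one-way distance = 30 min.

There are 4! = 24 possible orderings.
Depot→P1→P2→P3→P4: 12+13+3+12 = 40
Depot→P1→P2→P4→P3: 12+13+15+12 = 52
Depot→P1→P3→P2→P4: 12+14+3+15 = 44
Depot→P1→P3→P4→P2: 12+14+12+15 = 53
Depot→P1→P4→P2→P3: 12+8+15+3 = 38
Depot→P1→P4→P3→P2: 12+8+12+3 = 35
Depot→P2→P1→P3→P4: 21+13+14+12 = 60
Depot→P2→P1→P4→P3: 21+13+8+12 = 54
Depot→P2→P3→P1→P4: 21+3+14+8 = 46
Depot→P2→P3→P4→P1: 21+3+12+8 = 44
Depot→P2→P4→P1→P3: 21+15+8+14 = 58
Depot→P2→P4→P3→P1: 21+15+12+14 = 62
Depot→P3→P1→P2→P4: 18+14+13+15 = 60
Depot→P3→P1→P4→P2: 18+14+8+15 = 55
… (10 more)
Depot→P4→P1→P2→P3: 6+8+13+3 = 30  ← best
The minimum is 30.
One shortest path: Depot → P4 → P1 → P2 → P3.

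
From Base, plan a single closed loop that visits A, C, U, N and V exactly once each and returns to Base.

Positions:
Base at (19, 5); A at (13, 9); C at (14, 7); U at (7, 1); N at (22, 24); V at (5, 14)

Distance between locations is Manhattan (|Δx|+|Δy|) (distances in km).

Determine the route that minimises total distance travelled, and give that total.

88 km — the shortest possible round trip.

Base→A→C→U→N→V→Base: 10+3+13+38+27+23 = 114
Base→A→C→U→V→N→Base: 10+3+13+15+27+22 = 90
Base→A→C→N→U→V→Base: 10+3+25+38+15+23 = 114
Base→A→C→N→V→U→Base: 10+3+25+27+15+16 = 96
Base→A→C→V→U→N→Base: 10+3+16+15+38+22 = 104
Base→A→C→V→N→U→Base: 10+3+16+27+38+16 = 110
Base→A→U→C→N→V→Base: 10+14+13+25+27+23 = 112
Base→A→U→C→V→N→Base: 10+14+13+16+27+22 = 102
Base→A→U→N→C→V→Base: 10+14+38+25+16+23 = 126
Base→A→U→N→V→C→Base: 10+14+38+27+16+7 = 112
Base→A→U→V→C→N→Base: 10+14+15+16+25+22 = 102
Base→A→U→V→N→C→Base: 10+14+15+27+25+7 = 98
Base→A→N→C→U→V→Base: 10+24+25+13+15+23 = 110
Base→A→N→C→V→U→Base: 10+24+25+16+15+16 = 106
… (46 more)
Base→C→A→U→V→N→Base: 7+3+14+15+27+22 = 88  ← best
The minimum is 88.
One optimal route: Base → C → A → U → V → N → Base (or its reverse).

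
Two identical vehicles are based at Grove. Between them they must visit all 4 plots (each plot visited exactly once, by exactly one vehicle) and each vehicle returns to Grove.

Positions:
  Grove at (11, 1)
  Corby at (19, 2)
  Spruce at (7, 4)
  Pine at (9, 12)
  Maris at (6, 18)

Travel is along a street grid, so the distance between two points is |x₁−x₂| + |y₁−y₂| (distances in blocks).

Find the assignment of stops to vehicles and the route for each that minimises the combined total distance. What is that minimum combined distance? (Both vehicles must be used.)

Try each way of splitting the stops between the two vehicles (each non-empty) and, for each split, find the best tour for each vehicle:
  {Corby} + {Spruce, Pine, Maris}: 18 + 44 = 62
  {Spruce} + {Corby, Pine, Maris}: 14 + 60 = 74
  {Corby, Spruce} + {Pine, Maris}: 30 + 44 = 74
  {Pine} + {Corby, Spruce, Maris}: 26 + 60 = 86
  {Corby, Pine} + {Spruce, Maris}: 42 + 44 = 86
  {Spruce, Pine} + {Corby, Maris}: 30 + 60 = 90
  … (7 splits in total)
Best: vehicle 1 Grove → Corby → Grove = 18; vehicle 2 Grove → Spruce → Maris → Pine → Grove = 44; combined 62.

Minimum combined distance: 62 blocks.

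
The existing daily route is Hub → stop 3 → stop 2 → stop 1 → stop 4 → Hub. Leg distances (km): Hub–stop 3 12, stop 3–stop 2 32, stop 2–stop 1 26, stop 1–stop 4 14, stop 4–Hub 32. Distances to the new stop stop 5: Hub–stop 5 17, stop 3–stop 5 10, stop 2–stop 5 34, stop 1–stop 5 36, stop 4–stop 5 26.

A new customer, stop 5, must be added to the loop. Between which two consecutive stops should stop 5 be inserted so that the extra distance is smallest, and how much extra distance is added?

Insertion cost between consecutive stops i–j is d(i,stop 5) + d(stop 5,j) − d(i,j):
  between Hub and stop 3: 17 + 10 − 12 = 15
  between stop 3 and stop 2: 10 + 34 − 32 = 12
  between stop 2 and stop 1: 34 + 36 − 26 = 44
  between stop 1 and stop 4: 36 + 26 − 14 = 48
  between stop 4 and Hub: 26 + 17 − 32 = 11
Cheapest insertion is between stop 4 and Hub, adding 11.
New total = 116 + 11 = 127.

Adding 11 km by placing stop 5 on the stop 4–Hub leg.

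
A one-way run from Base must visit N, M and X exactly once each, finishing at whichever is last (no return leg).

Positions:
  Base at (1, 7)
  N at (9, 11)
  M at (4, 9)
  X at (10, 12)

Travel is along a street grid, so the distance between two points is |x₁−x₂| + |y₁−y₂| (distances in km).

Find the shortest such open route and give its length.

There are 3! = 6 possible orderings.
Base→N→M→X: 12+7+9 = 28
Base→N→X→M: 12+2+9 = 23
Base→M→N→X: 5+7+2 = 14
Base→M→X→N: 5+9+2 = 16
Base→X→N→M: 14+2+7 = 23
Base→X→M→N: 14+9+7 = 30
The minimum is 14.
One shortest path: Base → M → N → X.

Minimum one-way distance = 14 km.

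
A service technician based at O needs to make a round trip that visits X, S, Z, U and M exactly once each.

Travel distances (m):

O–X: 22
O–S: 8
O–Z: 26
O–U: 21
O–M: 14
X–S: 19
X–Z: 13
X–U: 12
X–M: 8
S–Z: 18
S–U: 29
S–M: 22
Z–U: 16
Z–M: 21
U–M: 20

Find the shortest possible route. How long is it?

O → X → S → Z → U → M → O: 22+19+18+16+20+14 = 109
O → X → S → Z → M → U → O: 22+19+18+21+20+21 = 121
O → X → S → U → Z → M → O: 22+19+29+16+21+14 = 121
O → X → S → U → M → Z → O: 22+19+29+20+21+26 = 137
O → X → S → M → Z → U → O: 22+19+22+21+16+21 = 121
O → X → S → M → U → Z → O: 22+19+22+20+16+26 = 125
O → X → Z → S → U → M → O: 22+13+18+29+20+14 = 116
O → X → Z → S → M → U → O: 22+13+18+22+20+21 = 116
O → X → Z → U → S → M → O: 22+13+16+29+22+14 = 116
O → X → Z → U → M → S → O: 22+13+16+20+22+8 = 101
O → X → Z → M → S → U → O: 22+13+21+22+29+21 = 128
O → X → Z → M → U → S → O: 22+13+21+20+29+8 = 113
O → X → U → S → Z → M → O: 22+12+29+18+21+14 = 116
O → X → U → S → M → Z → O: 22+12+29+22+21+26 = 132
… (46 more)
O → S → Z → U → X → M → O: 8+18+16+12+8+14 = 76  ← best
The minimum is 76.
One optimal route: O → S → Z → U → X → M → O (or its reverse).

76 m — the shortest possible round trip.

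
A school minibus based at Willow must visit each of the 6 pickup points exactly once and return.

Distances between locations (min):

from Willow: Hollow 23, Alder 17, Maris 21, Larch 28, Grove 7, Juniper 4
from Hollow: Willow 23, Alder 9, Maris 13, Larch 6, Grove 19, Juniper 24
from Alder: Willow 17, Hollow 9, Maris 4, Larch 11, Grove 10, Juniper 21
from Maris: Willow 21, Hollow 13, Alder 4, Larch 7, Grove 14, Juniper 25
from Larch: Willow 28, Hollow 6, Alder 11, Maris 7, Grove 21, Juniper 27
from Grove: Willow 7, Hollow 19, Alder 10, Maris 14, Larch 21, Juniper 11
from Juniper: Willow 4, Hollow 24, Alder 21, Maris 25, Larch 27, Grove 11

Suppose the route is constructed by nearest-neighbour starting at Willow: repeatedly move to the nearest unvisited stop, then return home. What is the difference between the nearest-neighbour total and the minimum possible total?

3 min longer than the optimal tour.

From Willow: Juniper=4, Grove=7, Alder=17, Maris=21, Hollow=23, Larch=28 → choose Juniper (4).
From Juniper: Grove=11, Alder=21, Hollow=24, Maris=25, Larch=27 → choose Grove (11).
From Grove: Alder=10, Maris=14, Hollow=19, Larch=21 → choose Alder (10).
From Alder: Maris=4, Hollow=9, Larch=11 → choose Maris (4).
From Maris: Larch=7, Hollow=13 → choose Larch (7).
From Larch: Hollow=6 → choose Hollow (6).
NN route Willow → Juniper → Grove → Alder → Maris → Larch → Hollow → Willow costs 65.
Optimal: Willow → Grove → Alder → Maris → Larch → Hollow → Juniper → Willow costs 62 (by enumerating all 360 distinct tours).
Excess = 65 − 62 = 3.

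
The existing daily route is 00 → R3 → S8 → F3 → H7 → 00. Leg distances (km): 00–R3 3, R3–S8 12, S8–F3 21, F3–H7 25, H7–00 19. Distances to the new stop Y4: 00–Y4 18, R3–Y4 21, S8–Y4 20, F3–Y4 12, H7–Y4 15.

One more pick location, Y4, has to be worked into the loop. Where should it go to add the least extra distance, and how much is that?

Insertion cost between consecutive stops i–j is d(i,Y4) + d(Y4,j) − d(i,j):
  between 00 and R3: 18 + 21 − 3 = 36
  between R3 and S8: 21 + 20 − 12 = 29
  between S8 and F3: 20 + 12 − 21 = 11
  between F3 and H7: 12 + 15 − 25 = 2
  between H7 and 00: 15 + 18 − 19 = 14
Cheapest insertion is between F3 and H7, adding 2.
New total = 80 + 2 = 82.

Minimum extra distance: 2 km, inserting Y4 between F3 and H7.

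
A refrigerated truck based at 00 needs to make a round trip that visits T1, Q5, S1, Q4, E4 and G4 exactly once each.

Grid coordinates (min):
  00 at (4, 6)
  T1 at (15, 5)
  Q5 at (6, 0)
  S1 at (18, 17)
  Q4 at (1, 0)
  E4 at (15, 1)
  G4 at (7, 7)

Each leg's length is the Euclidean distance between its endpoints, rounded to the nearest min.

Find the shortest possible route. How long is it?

Minimum total distance: 55 min.

There are 360 distinct closed tours to check (reversals are equivalent).
00→T1→Q5→S1→Q4→E4→G4→00: 11+10+21+24+14+10+3 = 93
00→T1→Q5→S1→Q4→G4→E4→00: 11+10+21+24+9+10+12 = 97
00→T1→Q5→S1→E4→Q4→G4→00: 11+10+21+16+14+9+3 = 84
00→T1→Q5→S1→E4→G4→Q4→00: 11+10+21+16+10+9+7 = 84
00→T1→Q5→S1→G4→Q4→E4→00: 11+10+21+15+9+14+12 = 92
00→T1→Q5→S1→G4→E4→Q4→00: 11+10+21+15+10+14+7 = 88
00→T1→Q5→Q4→S1→E4→G4→00: 11+10+5+24+16+10+3 = 79
00→T1→Q5→Q4→S1→G4→E4→00: 11+10+5+24+15+10+12 = 87
… (352 more)
00→Q4→Q5→E4→T1→S1→G4→00: 7+5+9+4+12+15+3 = 55  ← best
The minimum is 55.
One optimal route: 00 → Q4 → Q5 → E4 → T1 → S1 → G4 → 00 (or its reverse).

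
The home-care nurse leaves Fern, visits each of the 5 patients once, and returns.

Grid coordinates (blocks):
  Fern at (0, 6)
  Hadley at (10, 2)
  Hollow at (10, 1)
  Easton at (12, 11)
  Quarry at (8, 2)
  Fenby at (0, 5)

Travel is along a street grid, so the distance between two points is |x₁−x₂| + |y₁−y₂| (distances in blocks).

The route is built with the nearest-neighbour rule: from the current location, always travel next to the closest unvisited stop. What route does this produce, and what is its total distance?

Fern → [Fenby:1 / Quarry:12 / Hadley:14 / Hollow:15 / Easton:17] → Fenby (1)
Fenby → [Quarry:11 / Hadley:13 / Hollow:14 / Easton:18] → Quarry (11)
Quarry → [Hadley:2 / Hollow:3 / Easton:13] → Hadley (2)
Hadley → [Hollow:1 / Easton:11] → Hollow (1)
Hollow → [Easton:12] → Easton (12)
Return Easton→Fern: 17.
Total = 1 + 11 + 2 + 1 + 12 + 17 = 44.

Total distance 44 blocks via the nearest-neighbour route Fern → Fenby → Quarry → Hadley → Hollow → Easton → Fern.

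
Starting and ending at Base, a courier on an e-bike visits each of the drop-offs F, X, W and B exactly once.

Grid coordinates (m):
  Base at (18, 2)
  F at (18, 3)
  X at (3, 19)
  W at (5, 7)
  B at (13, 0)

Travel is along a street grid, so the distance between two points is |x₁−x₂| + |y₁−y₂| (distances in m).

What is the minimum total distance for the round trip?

Minimum total distance: 68 m.

There are 12 distinct closed tours to check (reversals are equivalent).
Base - F - X - W - B - Base: 1+31+14+15+7 = 68
Base - F - X - B - W - Base: 1+31+29+15+18 = 94
Base - F - W - X - B - Base: 1+17+14+29+7 = 68
Base - F - W - B - X - Base: 1+17+15+29+32 = 94
Base - F - B - X - W - Base: 1+8+29+14+18 = 70
Base - F - B - W - X - Base: 1+8+15+14+32 = 70
Base - X - F - W - B - Base: 32+31+17+15+7 = 102
Base - X - F - B - W - Base: 32+31+8+15+18 = 104
Base - X - W - F - B - Base: 32+14+17+8+7 = 78
Base - X - B - F - W - Base: 32+29+8+17+18 = 104
Base - W - F - X - B - Base: 18+17+31+29+7 = 102
Base - W - X - F - B - Base: 18+14+31+8+7 = 78
The minimum is 68.
One optimal route: Base → F → X → W → B → Base (or its reverse).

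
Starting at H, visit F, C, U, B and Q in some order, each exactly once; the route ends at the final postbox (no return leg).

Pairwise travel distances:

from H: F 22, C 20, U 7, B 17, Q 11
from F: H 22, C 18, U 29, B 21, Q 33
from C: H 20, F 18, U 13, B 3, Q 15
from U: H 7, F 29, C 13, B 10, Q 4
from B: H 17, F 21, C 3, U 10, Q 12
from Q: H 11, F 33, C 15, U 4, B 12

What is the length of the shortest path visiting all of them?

There are 5! = 120 possible orderings.
H→F→C→U→B→Q: 22+18+13+10+12 = 75
H→F→C→U→Q→B: 22+18+13+4+12 = 69
H→F→C→B→U→Q: 22+18+3+10+4 = 57
H→F→C→B→Q→U: 22+18+3+12+4 = 59
H→F→C→Q→U→B: 22+18+15+4+10 = 69
H→F→C→Q→B→U: 22+18+15+12+10 = 77
H→F→U→C→B→Q: 22+29+13+3+12 = 79
H→F→U→C→Q→B: 22+29+13+15+12 = 91
H→F→U→B→C→Q: 22+29+10+3+15 = 79
H→F→U→B→Q→C: 22+29+10+12+15 = 88
H→F→U→Q→C→B: 22+29+4+15+3 = 73
H→F→U→Q→B→C: 22+29+4+12+3 = 70
H→F→B→C→U→Q: 22+21+3+13+4 = 63
H→F→B→C→Q→U: 22+21+3+15+4 = 65
… (106 more)
H→U→Q→B→C→F: 7+4+12+3+18 = 44  ← best
The minimum is 44.
One shortest path: H → U → Q → B → C → F.

Shortest open route: 44.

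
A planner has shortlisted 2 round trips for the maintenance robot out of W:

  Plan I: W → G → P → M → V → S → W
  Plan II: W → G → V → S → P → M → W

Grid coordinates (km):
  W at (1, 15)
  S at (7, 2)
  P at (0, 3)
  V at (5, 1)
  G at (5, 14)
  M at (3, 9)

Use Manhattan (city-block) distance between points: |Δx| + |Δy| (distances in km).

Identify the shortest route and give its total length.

Shortest is Plan II, total 46 km.

Plan I: 5 + 16 + 9 + 10 + 3 + 19 = 62
Plan II: 5 + 13 + 3 + 8 + 9 + 8 = 46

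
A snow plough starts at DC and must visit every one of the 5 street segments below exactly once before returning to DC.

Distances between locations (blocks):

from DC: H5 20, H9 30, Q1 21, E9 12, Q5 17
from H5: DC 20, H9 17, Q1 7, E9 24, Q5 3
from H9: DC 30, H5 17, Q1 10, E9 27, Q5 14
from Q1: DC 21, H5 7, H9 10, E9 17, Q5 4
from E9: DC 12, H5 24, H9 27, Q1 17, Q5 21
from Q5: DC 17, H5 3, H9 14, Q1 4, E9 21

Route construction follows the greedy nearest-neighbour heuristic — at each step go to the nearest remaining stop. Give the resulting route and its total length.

Total distance 83 blocks via the nearest-neighbour route DC → E9 → Q1 → Q5 → H5 → H9 → DC.

At DC the remaining stops are E9 12, Q5 17, H5 20, Q1 21, H9 30; go to E9.
At E9 the remaining stops are Q1 17, Q5 21, H5 24, H9 27; go to Q1.
At Q1 the remaining stops are Q5 4, H5 7, H9 10; go to Q5.
At Q5 the remaining stops are H5 3, H9 14; go to H5.
At H5 the remaining stops are H9 17; go to H9.
Return H9→DC: 30.
Total = 12 + 17 + 4 + 3 + 17 + 30 = 83.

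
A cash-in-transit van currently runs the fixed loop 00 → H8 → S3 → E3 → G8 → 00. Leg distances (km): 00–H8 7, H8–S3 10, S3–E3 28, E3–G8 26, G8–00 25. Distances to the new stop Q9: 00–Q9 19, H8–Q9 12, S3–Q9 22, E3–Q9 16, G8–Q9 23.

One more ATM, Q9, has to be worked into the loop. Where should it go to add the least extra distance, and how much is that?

+10 km — insert Q9 between S3 and E3.

Insertion cost between consecutive stops i–j is d(i,Q9) + d(Q9,j) − d(i,j):
  between 00 and H8: 19 + 12 − 7 = 24
  between H8 and S3: 12 + 22 − 10 = 24
  between S3 and E3: 22 + 16 − 28 = 10
  between E3 and G8: 16 + 23 − 26 = 13
  between G8 and 00: 23 + 19 − 25 = 17
Cheapest insertion is between S3 and E3, adding 10.
New total = 96 + 10 = 106.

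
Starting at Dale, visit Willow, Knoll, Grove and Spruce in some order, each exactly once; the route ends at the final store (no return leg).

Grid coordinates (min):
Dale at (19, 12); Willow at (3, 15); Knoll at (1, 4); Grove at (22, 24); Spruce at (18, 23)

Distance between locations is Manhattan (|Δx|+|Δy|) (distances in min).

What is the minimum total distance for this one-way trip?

There are 4! = 24 possible orderings.
Dale - Willow - Knoll - Grove - Spruce: 19+13+41+5 = 78
Dale - Willow - Knoll - Spruce - Grove: 19+13+36+5 = 73
Dale - Willow - Grove - Knoll - Spruce: 19+28+41+36 = 124
Dale - Willow - Grove - Spruce - Knoll: 19+28+5+36 = 88
Dale - Willow - Spruce - Knoll - Grove: 19+23+36+41 = 119
Dale - Willow - Spruce - Grove - Knoll: 19+23+5+41 = 88
Dale - Knoll - Willow - Grove - Spruce: 26+13+28+5 = 72
Dale - Knoll - Willow - Spruce - Grove: 26+13+23+5 = 67
Dale - Knoll - Grove - Willow - Spruce: 26+41+28+23 = 118
Dale - Knoll - Grove - Spruce - Willow: 26+41+5+23 = 95
Dale - Knoll - Spruce - Willow - Grove: 26+36+23+28 = 113
Dale - Knoll - Spruce - Grove - Willow: 26+36+5+28 = 95
Dale - Grove - Willow - Knoll - Spruce: 15+28+13+36 = 92
Dale - Grove - Willow - Spruce - Knoll: 15+28+23+36 = 102
… (10 more)
Dale - Grove - Spruce - Willow - Knoll: 15+5+23+13 = 56  ← best
The minimum is 56.
One shortest path: Dale → Grove → Spruce → Willow → Knoll.

Minimum one-way distance = 56 min.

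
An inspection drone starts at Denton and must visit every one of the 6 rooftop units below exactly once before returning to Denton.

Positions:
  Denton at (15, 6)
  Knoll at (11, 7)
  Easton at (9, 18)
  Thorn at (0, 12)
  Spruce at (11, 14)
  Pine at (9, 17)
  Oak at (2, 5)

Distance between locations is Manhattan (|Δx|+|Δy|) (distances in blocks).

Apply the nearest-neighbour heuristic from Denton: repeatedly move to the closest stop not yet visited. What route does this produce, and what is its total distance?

Nearest-neighbour total = 56 blocks; route Denton → Knoll → Spruce → Pine → Easton → Thorn → Oak → Denton.

From Denton: distances to unvisited — Knoll=5, Spruce=12, Oak=14, Pine=17, Easton=18, Thorn=21. Nearest is Knoll (5).
From Knoll: distances to unvisited — Spruce=7, Oak=11, Pine=12, Easton=13, Thorn=16. Nearest is Spruce (7).
From Spruce: distances to unvisited — Pine=5, Easton=6, Thorn=13, Oak=18. Nearest is Pine (5).
From Pine: distances to unvisited — Easton=1, Thorn=14, Oak=19. Nearest is Easton (1).
From Easton: distances to unvisited — Thorn=15, Oak=20. Nearest is Thorn (15).
From Thorn: distances to unvisited — Oak=9. Nearest is Oak (9).
Return Oak→Denton: 14.
Total = 5 + 7 + 5 + 1 + 15 + 9 + 14 = 56.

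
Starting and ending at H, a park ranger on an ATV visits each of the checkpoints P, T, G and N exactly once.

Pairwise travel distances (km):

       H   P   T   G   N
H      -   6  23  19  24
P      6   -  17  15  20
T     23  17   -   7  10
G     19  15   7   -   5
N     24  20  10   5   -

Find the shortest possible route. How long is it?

Shortest round trip = 57 km.

There are 12 distinct closed tours to check (reversals are equivalent).
H-P-T-G-N-H: 6+17+7+5+24 = 59
H-P-T-N-G-H: 6+17+10+5+19 = 57
H-P-G-T-N-H: 6+15+7+10+24 = 62
H-P-G-N-T-H: 6+15+5+10+23 = 59
H-P-N-T-G-H: 6+20+10+7+19 = 62
H-P-N-G-T-H: 6+20+5+7+23 = 61
H-T-P-G-N-H: 23+17+15+5+24 = 84
H-T-P-N-G-H: 23+17+20+5+19 = 84
H-T-G-P-N-H: 23+7+15+20+24 = 89
H-T-N-P-G-H: 23+10+20+15+19 = 87
H-G-P-T-N-H: 19+15+17+10+24 = 85
H-G-T-P-N-H: 19+7+17+20+24 = 87
The minimum is 57.
One optimal route: H → P → T → N → G → H (or its reverse).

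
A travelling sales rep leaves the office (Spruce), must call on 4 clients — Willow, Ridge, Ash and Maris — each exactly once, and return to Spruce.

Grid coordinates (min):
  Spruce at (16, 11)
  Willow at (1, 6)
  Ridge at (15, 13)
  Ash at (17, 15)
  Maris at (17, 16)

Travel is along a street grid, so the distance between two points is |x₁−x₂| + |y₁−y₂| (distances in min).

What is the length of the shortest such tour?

Shortest round trip = 52 min.

Spruce → Willow → Ridge → Ash → Maris → Spruce: 20+21+4+1+6 = 52
Spruce → Willow → Ridge → Maris → Ash → Spruce: 20+21+5+1+5 = 52
Spruce → Willow → Ash → Ridge → Maris → Spruce: 20+25+4+5+6 = 60
Spruce → Willow → Ash → Maris → Ridge → Spruce: 20+25+1+5+3 = 54
Spruce → Willow → Maris → Ridge → Ash → Spruce: 20+26+5+4+5 = 60
Spruce → Willow → Maris → Ash → Ridge → Spruce: 20+26+1+4+3 = 54
Spruce → Ridge → Willow → Ash → Maris → Spruce: 3+21+25+1+6 = 56
Spruce → Ridge → Willow → Maris → Ash → Spruce: 3+21+26+1+5 = 56
Spruce → Ridge → Ash → Willow → Maris → Spruce: 3+4+25+26+6 = 64
Spruce → Ridge → Maris → Willow → Ash → Spruce: 3+5+26+25+5 = 64
Spruce → Ash → Willow → Ridge → Maris → Spruce: 5+25+21+5+6 = 62
Spruce → Ash → Ridge → Willow → Maris → Spruce: 5+4+21+26+6 = 62
The minimum is 52.
One optimal route: Spruce → Willow → Ridge → Ash → Maris → Spruce (or its reverse).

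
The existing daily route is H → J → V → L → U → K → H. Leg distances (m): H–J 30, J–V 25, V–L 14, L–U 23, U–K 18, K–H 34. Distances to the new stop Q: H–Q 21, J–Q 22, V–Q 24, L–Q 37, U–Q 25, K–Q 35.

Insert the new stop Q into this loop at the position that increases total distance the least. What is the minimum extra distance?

Insertion cost between consecutive stops i–j is d(i,Q) + d(Q,j) − d(i,j):
  between H and J: 21 + 22 − 30 = 13
  between J and V: 22 + 24 − 25 = 21
  between V and L: 24 + 37 − 14 = 47
  between L and U: 37 + 25 − 23 = 39
  between U and K: 25 + 35 − 18 = 42
  between K and H: 35 + 21 − 34 = 22
Cheapest insertion is between H and J, adding 13.
New total = 144 + 13 = 157.

Minimum extra distance: 13 m, inserting Q between H and J.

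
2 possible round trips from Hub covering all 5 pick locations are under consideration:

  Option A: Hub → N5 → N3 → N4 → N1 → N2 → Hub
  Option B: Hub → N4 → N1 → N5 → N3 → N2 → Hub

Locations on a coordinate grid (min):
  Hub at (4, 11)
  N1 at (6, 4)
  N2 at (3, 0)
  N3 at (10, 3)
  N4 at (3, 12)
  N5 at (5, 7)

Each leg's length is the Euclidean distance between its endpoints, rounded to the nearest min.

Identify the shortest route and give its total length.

38 min — Option B is the shortest.

Option A: 4 + 6 + 11 + 9 + 5 + 11 = 46
Option B: 1 + 9 + 3 + 6 + 8 + 11 = 38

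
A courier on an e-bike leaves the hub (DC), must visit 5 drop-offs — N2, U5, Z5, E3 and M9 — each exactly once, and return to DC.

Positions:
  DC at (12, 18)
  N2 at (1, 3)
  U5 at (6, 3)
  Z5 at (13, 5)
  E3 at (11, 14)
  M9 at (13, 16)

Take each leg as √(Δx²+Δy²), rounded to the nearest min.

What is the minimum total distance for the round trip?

Minimum total distance: 44 min.

DC - N2 - U5 - Z5 - E3 - M9 - DC: 19+5+7+9+3+2 = 45
DC - N2 - U5 - Z5 - M9 - E3 - DC: 19+5+7+11+3+4 = 49
DC - N2 - U5 - E3 - Z5 - M9 - DC: 19+5+12+9+11+2 = 58
DC - N2 - U5 - E3 - M9 - Z5 - DC: 19+5+12+3+11+13 = 63
DC - N2 - U5 - M9 - Z5 - E3 - DC: 19+5+15+11+9+4 = 63
DC - N2 - U5 - M9 - E3 - Z5 - DC: 19+5+15+3+9+13 = 64
DC - N2 - Z5 - U5 - E3 - M9 - DC: 19+12+7+12+3+2 = 55
DC - N2 - Z5 - U5 - M9 - E3 - DC: 19+12+7+15+3+4 = 60
DC - N2 - Z5 - E3 - U5 - M9 - DC: 19+12+9+12+15+2 = 69
DC - N2 - Z5 - E3 - M9 - U5 - DC: 19+12+9+3+15+16 = 74
DC - N2 - Z5 - M9 - U5 - E3 - DC: 19+12+11+15+12+4 = 73
DC - N2 - Z5 - M9 - E3 - U5 - DC: 19+12+11+3+12+16 = 73
DC - N2 - E3 - U5 - Z5 - M9 - DC: 19+15+12+7+11+2 = 66
DC - N2 - E3 - U5 - M9 - Z5 - DC: 19+15+12+15+11+13 = 85
… (46 more)
DC - E3 - N2 - U5 - Z5 - M9 - DC: 4+15+5+7+11+2 = 44  ← best
The minimum is 44.
One optimal route: DC → E3 → N2 → U5 → Z5 → M9 → DC (or its reverse).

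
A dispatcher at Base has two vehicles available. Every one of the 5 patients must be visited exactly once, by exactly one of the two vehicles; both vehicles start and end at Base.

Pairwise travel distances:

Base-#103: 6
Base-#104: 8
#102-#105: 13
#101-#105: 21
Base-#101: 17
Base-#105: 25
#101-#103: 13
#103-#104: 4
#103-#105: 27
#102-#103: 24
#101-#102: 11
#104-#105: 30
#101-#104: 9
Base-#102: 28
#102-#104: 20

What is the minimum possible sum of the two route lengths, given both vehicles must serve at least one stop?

Minimum combined distance: 78.

Try each way of splitting the stops between the two vehicles (each non-empty) and, for each split, find the best tour for each vehicle:
  {#101} + {#102, #103, #104, #105}: 34 + 68 = 102
  {#102} + {#101, #103, #104, #105}: 56 + 65 = 121
  {#101, #102} + {#103, #104, #105}: 56 + 64 = 120
  {#103} + {#101, #102, #104, #105}: 12 + 66 = 78
  {#101, #103} + {#102, #104, #105}: 36 + 66 = 102
  {#102, #103} + {#101, #104, #105}: 58 + 63 = 121
  … (15 splits in total)
Best: vehicle 1 Base → #103 → Base = 12; vehicle 2 Base → #104 → #101 → #102 → #105 → Base = 66; combined 78.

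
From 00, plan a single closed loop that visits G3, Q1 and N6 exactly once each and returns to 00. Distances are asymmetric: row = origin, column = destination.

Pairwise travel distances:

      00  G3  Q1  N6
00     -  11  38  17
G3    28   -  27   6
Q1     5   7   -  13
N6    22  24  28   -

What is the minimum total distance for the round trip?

50 — the shortest possible round trip.

00→G3→Q1→N6→00: 11+27+13+22 = 73
00→G3→N6→Q1→00: 11+6+28+5 = 50
00→Q1→G3→N6→00: 38+7+6+22 = 73
00→Q1→N6→G3→00: 38+13+24+28 = 103
00→N6→G3→Q1→00: 17+24+27+5 = 73
00→N6→Q1→G3→00: 17+28+7+28 = 80
The minimum is 50.
One optimal route: 00 → G3 → N6 → Q1 → 00.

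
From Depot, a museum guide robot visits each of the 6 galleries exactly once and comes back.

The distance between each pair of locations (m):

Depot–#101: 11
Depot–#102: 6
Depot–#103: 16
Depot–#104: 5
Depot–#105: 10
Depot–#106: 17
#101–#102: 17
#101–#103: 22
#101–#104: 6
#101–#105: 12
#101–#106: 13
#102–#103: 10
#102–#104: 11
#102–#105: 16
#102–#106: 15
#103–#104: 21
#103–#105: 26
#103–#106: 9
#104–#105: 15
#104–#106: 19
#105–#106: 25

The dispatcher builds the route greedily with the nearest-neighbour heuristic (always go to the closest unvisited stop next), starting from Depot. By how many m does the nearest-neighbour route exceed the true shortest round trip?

The nearest-neighbour route is 6 m longer than optimal.

From Depot: #104=5, #102=6, #105=10, #101=11, #103=16, #106=17 → choose #104 (5).
From #104: #101=6, #102=11, #105=15, #106=19, #103=21 → choose #101 (6).
From #101: #105=12, #106=13, #102=17, #103=22 → choose #105 (12).
From #105: #102=16, #106=25, #103=26 → choose #102 (16).
From #102: #103=10, #106=15 → choose #103 (10).
From #103: #106=9 → choose #106 (9).
NN route Depot → #104 → #101 → #105 → #102 → #103 → #106 → Depot costs 75.
Optimal: Depot → #102 → #103 → #106 → #101 → #104 → #105 → Depot costs 69 (by enumerating all 360 distinct tours).
Excess = 75 − 69 = 6.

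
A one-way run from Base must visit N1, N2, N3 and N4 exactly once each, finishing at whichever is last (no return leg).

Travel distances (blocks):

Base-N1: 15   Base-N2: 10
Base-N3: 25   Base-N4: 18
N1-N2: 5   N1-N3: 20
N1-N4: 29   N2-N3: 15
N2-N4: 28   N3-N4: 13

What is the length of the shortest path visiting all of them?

Minimum one-way distance = 48 blocks.

There are 4! = 24 possible orderings.
Base - N1 - N2 - N3 - N4: 15+5+15+13 = 48
Base - N1 - N2 - N4 - N3: 15+5+28+13 = 61
Base - N1 - N3 - N2 - N4: 15+20+15+28 = 78
Base - N1 - N3 - N4 - N2: 15+20+13+28 = 76
Base - N1 - N4 - N2 - N3: 15+29+28+15 = 87
Base - N1 - N4 - N3 - N2: 15+29+13+15 = 72
Base - N2 - N1 - N3 - N4: 10+5+20+13 = 48
Base - N2 - N1 - N4 - N3: 10+5+29+13 = 57
Base - N2 - N3 - N1 - N4: 10+15+20+29 = 74
Base - N2 - N3 - N4 - N1: 10+15+13+29 = 67
Base - N2 - N4 - N1 - N3: 10+28+29+20 = 87
Base - N2 - N4 - N3 - N1: 10+28+13+20 = 71
Base - N3 - N1 - N2 - N4: 25+20+5+28 = 78
Base - N3 - N1 - N4 - N2: 25+20+29+28 = 102
… (10 more)
The minimum is 48.
One shortest path: Base → N1 → N2 → N3 → N4.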